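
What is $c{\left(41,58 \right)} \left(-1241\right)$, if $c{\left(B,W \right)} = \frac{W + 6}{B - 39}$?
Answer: $-39712$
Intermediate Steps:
$c{\left(B,W \right)} = \frac{6 + W}{-39 + B}$
$c{\left(41,58 \right)} \left(-1241\right) = \frac{6 + 58}{-39 + 41} \left(-1241\right) = \frac{1}{2} \cdot 64 \left(-1241\right) = 32 \left(-1241\right) = -39712$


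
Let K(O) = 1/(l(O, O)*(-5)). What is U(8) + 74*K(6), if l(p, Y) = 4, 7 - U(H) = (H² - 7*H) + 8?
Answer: -127/10 ≈ -12.700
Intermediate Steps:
U(H) = -1 - H² + 7*H (U(H) = 7 - ((H² - 7*H) + 8) = 7 - (8 + H² - 7*H) = 7 + (-8 - H² + 7*H) = -1 - H² + 7*H)
K(O) = -1/20 (K(O) = 1/(4*(-5)) = 1/(-20) = -1/20)
U(8) + 74*K(6) = (-1 - 1*8² + 7*8) + 74*(-1/20) = (-1 - 1*64 + 56) - 37/10 = (-1 - 64 + 56) - 37/10 = -9 - 37/10 = -127/10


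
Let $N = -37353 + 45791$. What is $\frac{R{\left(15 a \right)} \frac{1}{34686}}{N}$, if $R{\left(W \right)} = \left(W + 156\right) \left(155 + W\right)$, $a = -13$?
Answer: $\frac{130}{24390039} \approx 5.33 \cdot 10^{-6}$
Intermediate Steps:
$N = 8438$
$R{\left(W \right)} = \left(155 + W\right) \left(156 + W\right)$ ($R{\left(W \right)} = \left(156 + W\right) \left(155 + W\right) = \left(155 + W\right) \left(156 + W\right)$)
$\frac{R{\left(15 a \right)} \frac{1}{34686}}{N} = \frac{\left(24180 + \left(15 \left(-13\right)\right)^{2} + 311 \cdot 15 \left(-13\right)\right) \frac{1}{34686}}{8438} = \left(24180 + \left(-195\right)^{2} + 311 \left(-195\right)\right) \frac{1}{34686} \cdot \frac{1}{8438} = \left(24180 + 38025 - 60645\right) \frac{1}{34686} \cdot \frac{1}{8438} = 1560 \cdot \frac{1}{34686} \cdot \frac{1}{8438} = \frac{260}{5781} \cdot \frac{1}{8438} = \frac{130}{24390039}$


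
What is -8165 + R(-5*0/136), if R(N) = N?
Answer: -8165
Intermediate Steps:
-8165 + R(-5*0/136) = -8165 - 5*0/136 = -8165 + 0*(1/136) = -8165 + 0 = -8165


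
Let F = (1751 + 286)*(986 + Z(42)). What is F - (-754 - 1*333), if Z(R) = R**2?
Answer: 5602837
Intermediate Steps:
F = 5601750 (F = (1751 + 286)*(986 + 42**2) = 2037*(986 + 1764) = 2037*2750 = 5601750)
F - (-754 - 1*333) = 5601750 - (-754 - 1*333) = 5601750 - (-754 - 333) = 5601750 - 1*(-1087) = 5601750 + 1087 = 5602837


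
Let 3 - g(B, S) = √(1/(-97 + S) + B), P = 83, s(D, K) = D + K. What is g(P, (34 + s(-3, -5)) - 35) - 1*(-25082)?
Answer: 25085 - √932482/106 ≈ 25076.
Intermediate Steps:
g(B, S) = 3 - √(B + 1/(-97 + S)) (g(B, S) = 3 - √(1/(-97 + S) + B) = 3 - √(B + 1/(-97 + S)))
g(P, (34 + s(-3, -5)) - 35) - 1*(-25082) = (3 - √((1 + 83*(-97 + ((34 + (-3 - 5)) - 35)))/(-97 + ((34 + (-3 - 5)) - 35)))) - 1*(-25082) = (3 - √((1 + 83*(-97 + ((34 - 8) - 35)))/(-97 + ((34 - 8) - 35)))) + 25082 = (3 - √((1 + 83*(-97 + (26 - 35)))/(-97 + (26 - 35)))) + 25082 = (3 - √((1 + 83*(-97 - 9))/(-97 - 9))) + 25082 = (3 - √((1 + 83*(-106))/(-106))) + 25082 = (3 - √(-(1 - 8798)/106)) + 25082 = (3 - √(-1/106*(-8797))) + 25082 = (3 - √(8797/106)) + 25082 = (3 - √932482/106) + 25082 = 25085 - √932482/106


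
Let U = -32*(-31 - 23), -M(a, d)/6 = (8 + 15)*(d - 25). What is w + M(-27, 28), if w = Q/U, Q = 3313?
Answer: -712079/1728 ≈ -412.08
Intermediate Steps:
M(a, d) = 3450 - 138*d (M(a, d) = -6*(8 + 15)*(d - 25) = -138*(-25 + d) = -6*(-575 + 23*d) = 3450 - 138*d)
U = 1728 (U = -32*(-54) = 1728)
w = 3313/1728 ≈ 1.9172
w + M(-27, 28) = 3313/1728 + (3450 - 138*28) = 3313/1728 + (3450 - 3864) = 3313/1728 - 414 = -712079/1728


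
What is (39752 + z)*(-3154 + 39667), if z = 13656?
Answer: 1950086304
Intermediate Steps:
(39752 + z)*(-3154 + 39667) = (39752 + 13656)*(-3154 + 39667) = 53408*36513 = 1950086304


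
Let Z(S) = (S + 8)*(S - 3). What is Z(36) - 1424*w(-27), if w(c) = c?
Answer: 39900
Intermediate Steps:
Z(S) = (-3 + S)*(8 + S) (Z(S) = (8 + S)*(-3 + S) = (-3 + S)*(8 + S))
Z(36) - 1424*w(-27) = (-24 + 36² + 5*36) - 1424*(-27) = (-24 + 1296 + 180) + 38448 = 1452 + 38448 = 39900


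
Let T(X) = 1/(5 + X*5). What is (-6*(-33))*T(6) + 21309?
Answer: 746013/35 ≈ 21315.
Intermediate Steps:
T(X) = 1/(5 + 5*X)
(-6*(-33))*T(6) + 21309 = (-6*(-33))*(1/(5*(1 + 6))) + 21309 = 198*((⅕)/7) + 21309 = 198*((⅕)*(⅐)) + 21309 = 198*(1/35) + 21309 = 198/35 + 21309 = 746013/35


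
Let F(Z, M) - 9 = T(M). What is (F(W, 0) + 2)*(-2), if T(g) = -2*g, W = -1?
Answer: -22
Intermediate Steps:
F(Z, M) = 9 - 2*M
(F(W, 0) + 2)*(-2) = ((9 - 2*0) + 2)*(-2) = ((9 + 0) + 2)*(-2) = (9 + 2)*(-2) = 11*(-2) = -22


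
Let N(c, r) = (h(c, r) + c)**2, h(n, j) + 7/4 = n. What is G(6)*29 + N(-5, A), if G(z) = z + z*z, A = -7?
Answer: 21697/16 ≈ 1356.1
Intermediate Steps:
h(n, j) = -7/4 + n
N(c, r) = (-7/4 + 2*c)**2 (N(c, r) = ((-7/4 + c) + c)**2 = (-7/4 + 2*c)**2)
G(z) = z + z**2
G(6)*29 + N(-5, A) = (6*(1 + 6))*29 + (-7 + 8*(-5))**2/16 = (6*7)*29 + (-7 - 40)**2/16 = 42*29 + (1/16)*(-47)**2 = 1218 + (1/16)*2209 = 1218 + 2209/16 = 21697/16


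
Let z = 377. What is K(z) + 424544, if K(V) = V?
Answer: 424921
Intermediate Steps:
K(z) + 424544 = 377 + 424544 = 424921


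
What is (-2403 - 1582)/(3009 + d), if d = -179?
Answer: -797/566 ≈ -1.4081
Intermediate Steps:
(-2403 - 1582)/(3009 + d) = (-2403 - 1582)/(3009 - 179) = -3985/2830 = -3985*1/2830 = -797/566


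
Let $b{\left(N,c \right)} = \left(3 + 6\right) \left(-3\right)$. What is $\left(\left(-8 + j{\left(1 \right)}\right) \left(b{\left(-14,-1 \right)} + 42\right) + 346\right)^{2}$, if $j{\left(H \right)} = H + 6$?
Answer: $109561$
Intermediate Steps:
$j{\left(H \right)} = 6 + H$
$b{\left(N,c \right)} = -27$ ($b{\left(N,c \right)} = 9 \left(-3\right) = -27$)
$\left(\left(-8 + j{\left(1 \right)}\right) \left(b{\left(-14,-1 \right)} + 42\right) + 346\right)^{2} = \left(\left(-8 + \left(6 + 1\right)\right) \left(-27 + 42\right) + 346\right)^{2} = \left(\left(-8 + 7\right) 15 + 346\right)^{2} = \left(\left(-1\right) 15 + 346\right)^{2} = \left(-15 + 346\right)^{2} = 331^{2} = 109561$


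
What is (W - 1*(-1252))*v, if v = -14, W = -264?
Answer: -13832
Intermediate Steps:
(W - 1*(-1252))*v = (-264 - 1*(-1252))*(-14) = (-264 + 1252)*(-14) = 988*(-14) = -13832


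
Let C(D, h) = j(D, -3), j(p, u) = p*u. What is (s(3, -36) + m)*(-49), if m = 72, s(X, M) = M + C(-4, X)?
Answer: -2352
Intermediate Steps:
C(D, h) = -3*D (C(D, h) = D*(-3) = -3*D)
s(X, M) = 12 + M (s(X, M) = M - 3*(-4) = M + 12 = 12 + M)
(s(3, -36) + m)*(-49) = ((12 - 36) + 72)*(-49) = (-24 + 72)*(-49) = 48*(-49) = -2352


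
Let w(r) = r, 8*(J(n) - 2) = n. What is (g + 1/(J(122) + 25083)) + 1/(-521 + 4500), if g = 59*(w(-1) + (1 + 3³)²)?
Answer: 18455497379380/399495579 ≈ 46197.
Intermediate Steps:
J(n) = 2 + n/8
g = 46197 (g = 59*(-1 + (1 + 3³)²) = 59*(-1 + (1 + 27)²) = 59*(-1 + 28²) = 59*(-1 + 784) = 59*783 = 46197)
(g + 1/(J(122) + 25083)) + 1/(-521 + 4500) = (46197 + 1/((2 + (⅛)*122) + 25083)) + 1/(-521 + 4500) = (46197 + 1/((2 + 61/4) + 25083)) + 1/3979 = (46197 + 1/(69/4 + 25083)) + 1/3979 = (46197 + 1/(100401/4)) + 1/3979 = (46197 + 4/100401) + 1/3979 = 4638225001/100401 + 1/3979 = 18455497379380/399495579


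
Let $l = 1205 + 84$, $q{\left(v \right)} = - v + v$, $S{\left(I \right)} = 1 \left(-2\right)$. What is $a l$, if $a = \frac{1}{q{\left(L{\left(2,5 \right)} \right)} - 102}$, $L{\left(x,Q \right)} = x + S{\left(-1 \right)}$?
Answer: $- \frac{1289}{102} \approx -12.637$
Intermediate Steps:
$S{\left(I \right)} = -2$
$L{\left(x,Q \right)} = -2 + x$ ($L{\left(x,Q \right)} = x - 2 = -2 + x$)
$q{\left(v \right)} = 0$
$a = - \frac{1}{102}$ ($a = \frac{1}{0 - 102} = \frac{1}{-102} = - \frac{1}{102} \approx -0.0098039$)
$l = 1289$
$a l = \left(- \frac{1}{102}\right) 1289 = - \frac{1289}{102}$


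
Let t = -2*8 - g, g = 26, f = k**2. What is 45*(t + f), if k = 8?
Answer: 990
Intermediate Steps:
f = 64 (f = 8**2 = 64)
t = -42 (t = -2*8 - 1*26 = -16 - 26 = -42)
45*(t + f) = 45*(-42 + 64) = 45*22 = 990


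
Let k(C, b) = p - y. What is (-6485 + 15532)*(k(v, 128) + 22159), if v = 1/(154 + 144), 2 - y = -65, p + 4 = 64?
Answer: 200409144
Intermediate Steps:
p = 60 (p = -4 + 64 = 60)
y = 67 (y = 2 - 1*(-65) = 2 + 65 = 67)
v = 1/298 ≈ 0.0033557
k(C, b) = -7 (k(C, b) = 60 - 1*67 = 60 - 67 = -7)
(-6485 + 15532)*(k(v, 128) + 22159) = (-6485 + 15532)*(-7 + 22159) = 9047*22152 = 200409144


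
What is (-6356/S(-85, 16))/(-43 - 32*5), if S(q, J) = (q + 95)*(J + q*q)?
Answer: 454/1049945 ≈ 0.00043240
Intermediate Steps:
S(q, J) = (95 + q)*(J + q²)
(-6356/S(-85, 16))/(-43 - 32*5) = (-6356/((-85)³ + 95*16 + 95*(-85)² + 16*(-85)))/(-43 - 32*5) = (-6356/(-614125 + 1520 + 95*7225 - 1360))/(-43 - 160) = -6356/(-614125 + 1520 + 686375 - 1360)/(-203) = -6356/72410*(-1/203) = -6356*1/72410*(-1/203) = -3178/36205*(-1/203) = 454/1049945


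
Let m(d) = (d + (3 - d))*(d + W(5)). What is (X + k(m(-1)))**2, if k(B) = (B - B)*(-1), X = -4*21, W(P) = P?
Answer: 7056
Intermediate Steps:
X = -84
m(d) = 15 + 3*d (m(d) = (d + (3 - d))*(d + 5) = 3*(5 + d) = 15 + 3*d)
k(B) = 0 (k(B) = 0*(-1) = 0)
(X + k(m(-1)))**2 = (-84 + 0)**2 = (-84)**2 = 7056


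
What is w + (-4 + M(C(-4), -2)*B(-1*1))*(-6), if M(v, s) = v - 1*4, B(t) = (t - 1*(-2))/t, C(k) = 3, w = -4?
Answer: 14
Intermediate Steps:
B(t) = (2 + t)/t (B(t) = (t + 2)/t = (2 + t)/t)
M(v, s) = -4 + v (M(v, s) = v - 4 = -4 + v)
w + (-4 + M(C(-4), -2)*B(-1*1))*(-6) = -4 + (-4 + (-4 + 3)*((2 - 1*1)/((-1*1))))*(-6) = -4 + (-4 - (2 - 1)/(-1))*(-6) = -4 + (-4 - (-1))*(-6) = -4 + (-4 - 1*(-1))*(-6) = -4 + (-4 + 1)*(-6) = -4 - 3*(-6) = -4 + 18 = 14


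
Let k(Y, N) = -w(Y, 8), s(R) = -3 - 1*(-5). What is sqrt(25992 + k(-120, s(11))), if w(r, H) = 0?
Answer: 114*sqrt(2) ≈ 161.22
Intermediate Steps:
s(R) = 2 (s(R) = -3 + 5 = 2)
k(Y, N) = 0 (k(Y, N) = -1*0 = 0)
sqrt(25992 + k(-120, s(11))) = sqrt(25992 + 0) = sqrt(25992) = 114*sqrt(2)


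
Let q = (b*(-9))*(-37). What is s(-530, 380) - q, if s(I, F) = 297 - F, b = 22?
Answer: -7409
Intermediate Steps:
q = 7326 (q = (22*(-9))*(-37) = -198*(-37) = 7326)
s(-530, 380) - q = (297 - 1*380) - 1*7326 = (297 - 380) - 7326 = -83 - 7326 = -7409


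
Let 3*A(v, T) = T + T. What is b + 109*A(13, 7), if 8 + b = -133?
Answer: 1103/3 ≈ 367.67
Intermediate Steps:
b = -141 (b = -8 - 133 = -141)
A(v, T) = 2*T/3 (A(v, T) = (T + T)/3 = (2*T)/3 = 2*T/3)
b + 109*A(13, 7) = -141 + 109*((⅔)*7) = -141 + 109*(14/3) = -141 + 1526/3 = 1103/3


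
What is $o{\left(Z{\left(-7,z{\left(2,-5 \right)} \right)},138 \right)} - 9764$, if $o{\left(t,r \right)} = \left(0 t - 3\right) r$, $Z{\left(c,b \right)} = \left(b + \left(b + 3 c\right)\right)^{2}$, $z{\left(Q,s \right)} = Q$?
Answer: $-10178$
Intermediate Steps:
$Z{\left(c,b \right)} = \left(2 b + 3 c\right)^{2}$
$o{\left(t,r \right)} = - 3 r$ ($o{\left(t,r \right)} = \left(0 - 3\right) r = - 3 r$)
$o{\left(Z{\left(-7,z{\left(2,-5 \right)} \right)},138 \right)} - 9764 = \left(-3\right) 138 - 9764 = -414 - 9764 = -10178$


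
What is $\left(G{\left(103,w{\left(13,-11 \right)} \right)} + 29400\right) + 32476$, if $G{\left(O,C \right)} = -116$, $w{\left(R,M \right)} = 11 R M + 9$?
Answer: $61760$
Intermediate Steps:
$w{\left(R,M \right)} = 9 + 11 M R$ ($w{\left(R,M \right)} = 11 M R + 9 = 9 + 11 M R$)
$\left(G{\left(103,w{\left(13,-11 \right)} \right)} + 29400\right) + 32476 = \left(-116 + 29400\right) + 32476 = 29284 + 32476 = 61760$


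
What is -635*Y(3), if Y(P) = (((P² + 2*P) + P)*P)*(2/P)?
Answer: -22860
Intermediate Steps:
Y(P) = 2*P² + 6*P (Y(P) = ((P² + 3*P)*P)*(2/P) = (P*(P² + 3*P))*(2/P) = 2*P² + 6*P)
-635*Y(3) = -1270*3*(3 + 3) = -1270*3*6 = -635*36 = -22860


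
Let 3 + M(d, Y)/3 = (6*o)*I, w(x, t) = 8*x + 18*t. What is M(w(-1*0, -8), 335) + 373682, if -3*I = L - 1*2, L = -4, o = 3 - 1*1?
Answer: 373745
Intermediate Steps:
o = 2 (o = 3 - 1 = 2)
I = 2 (I = -(-4 - 1*2)/3 = -(-4 - 2)/3 = -⅓*(-6) = 2)
M(d, Y) = 63 (M(d, Y) = -9 + 3*((6*2)*2) = -9 + 3*(12*2) = -9 + 3*24 = -9 + 72 = 63)
M(w(-1*0, -8), 335) + 373682 = 63 + 373682 = 373745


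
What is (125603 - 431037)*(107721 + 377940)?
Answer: -148337381874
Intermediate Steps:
(125603 - 431037)*(107721 + 377940) = -305434*485661 = -148337381874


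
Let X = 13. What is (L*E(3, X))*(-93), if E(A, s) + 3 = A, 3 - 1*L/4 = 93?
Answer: 0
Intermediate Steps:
L = -360 (L = 12 - 4*93 = 12 - 372 = -360)
E(A, s) = -3 + A
(L*E(3, X))*(-93) = -360*(-3 + 3)*(-93) = -360*0*(-93) = 0*(-93) = 0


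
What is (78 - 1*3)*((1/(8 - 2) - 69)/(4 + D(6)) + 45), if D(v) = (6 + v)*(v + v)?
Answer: 988675/296 ≈ 3340.1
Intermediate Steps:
D(v) = 2*v*(6 + v) (D(v) = (6 + v)*(2*v) = 2*v*(6 + v))
(78 - 1*3)*((1/(8 - 2) - 69)/(4 + D(6)) + 45) = (78 - 1*3)*((1/(8 - 2) - 69)/(4 + 2*6*(6 + 6)) + 45) = (78 - 3)*((1/6 - 69)/(4 + 2*6*12) + 45) = 75*((⅙ - 69)/(4 + 144) + 45) = 75*(-413/6/148 + 45) = 75*(-413/6*1/148 + 45) = 75*(-413/888 + 45) = 75*(39547/888) = 988675/296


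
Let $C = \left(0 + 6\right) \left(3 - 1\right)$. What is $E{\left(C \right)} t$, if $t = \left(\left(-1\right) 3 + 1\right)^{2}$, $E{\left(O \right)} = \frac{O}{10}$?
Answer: $\frac{24}{5} \approx 4.8$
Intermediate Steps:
$C = 12$ ($C = 6 \cdot 2 = 12$)
$E{\left(O \right)} = \frac{O}{10}$ ($E{\left(O \right)} = O \frac{1}{10} = \frac{O}{10}$)
$t = 4$ ($t = \left(-3 + 1\right)^{2} = \left(-2\right)^{2} = 4$)
$E{\left(C \right)} t = \frac{1}{10} \cdot 12 \cdot 4 = \frac{6}{5} \cdot 4 = \frac{24}{5}$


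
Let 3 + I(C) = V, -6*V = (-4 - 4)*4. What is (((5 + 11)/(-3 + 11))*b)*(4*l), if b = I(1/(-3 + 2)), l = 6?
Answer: 112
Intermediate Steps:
V = 16/3 (V = -(-4 - 4)*4/6 = -(-4)*4/3 = -⅙*(-32) = 16/3 ≈ 5.3333)
I(C) = 7/3 (I(C) = -3 + 16/3 = 7/3)
b = 7/3 ≈ 2.3333
(((5 + 11)/(-3 + 11))*b)*(4*l) = (((5 + 11)/(-3 + 11))*(7/3))*(4*6) = ((16/8)*(7/3))*24 = ((16*(⅛))*(7/3))*24 = (2*(7/3))*24 = (14/3)*24 = 112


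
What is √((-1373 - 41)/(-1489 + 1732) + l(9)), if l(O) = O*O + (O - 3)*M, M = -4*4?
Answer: I*√15177/27 ≈ 4.5628*I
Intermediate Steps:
M = -16
l(O) = 48 + O² - 16*O (l(O) = O*O + (O - 3)*(-16) = O² + (-3 + O)*(-16) = O² + (48 - 16*O) = 48 + O² - 16*O)
√((-1373 - 41)/(-1489 + 1732) + l(9)) = √((-1373 - 41)/(-1489 + 1732) + (48 + 9² - 16*9)) = √(-1414/243 + (48 + 81 - 144)) = √(-1414*1/243 - 15) = √(-1414/243 - 15) = √(-5059/243) = I*√15177/27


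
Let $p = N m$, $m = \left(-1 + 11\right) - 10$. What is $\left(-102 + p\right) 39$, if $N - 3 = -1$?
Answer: $-3978$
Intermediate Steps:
$N = 2$ ($N = 3 - 1 = 2$)
$m = 0$ ($m = 10 - 10 = 0$)
$p = 0$ ($p = 2 \cdot 0 = 0$)
$\left(-102 + p\right) 39 = \left(-102 + 0\right) 39 = \left(-102\right) 39 = -3978$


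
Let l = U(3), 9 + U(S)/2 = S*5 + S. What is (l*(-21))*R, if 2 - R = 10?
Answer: 3024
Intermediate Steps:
R = -8 (R = 2 - 1*10 = 2 - 10 = -8)
U(S) = -18 + 12*S (U(S) = -18 + 2*(S*5 + S) = -18 + 2*(5*S + S) = -18 + 2*(6*S) = -18 + 12*S)
l = 18 (l = -18 + 12*3 = -18 + 36 = 18)
(l*(-21))*R = (18*(-21))*(-8) = -378*(-8) = 3024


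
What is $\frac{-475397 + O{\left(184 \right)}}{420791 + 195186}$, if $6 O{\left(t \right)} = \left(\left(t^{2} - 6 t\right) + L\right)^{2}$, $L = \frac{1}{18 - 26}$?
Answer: $\frac{68469307777}{236535168} \approx 289.47$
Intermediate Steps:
$L = - \frac{1}{8}$ ($L = \frac{1}{-8} = - \frac{1}{8} \approx -0.125$)
$O{\left(t \right)} = \frac{\left(- \frac{1}{8} + t^{2} - 6 t\right)^{2}}{6}$ ($O{\left(t \right)} = \frac{\left(\left(t^{2} - 6 t\right) - \frac{1}{8}\right)^{2}}{6} = \frac{\left(- \frac{1}{8} + t^{2} - 6 t\right)^{2}}{6}$)
$\frac{-475397 + O{\left(184 \right)}}{420791 + 195186} = \frac{-475397 + \frac{\left(1 - 8 \cdot 184^{2} + 48 \cdot 184\right)^{2}}{384}}{420791 + 195186} = \frac{-475397 + \frac{\left(1 - 270848 + 8832\right)^{2}}{384}}{615977} = \left(-475397 + \frac{\left(1 - 270848 + 8832\right)^{2}}{384}\right) \frac{1}{615977} = \left(-475397 + \frac{\left(-262015\right)^{2}}{384}\right) \frac{1}{615977} = \left(-475397 + \frac{1}{384} \cdot 68651860225\right) \frac{1}{615977} = \left(-475397 + \frac{68651860225}{384}\right) \frac{1}{615977} = \frac{68469307777}{384} \cdot \frac{1}{615977} = \frac{68469307777}{236535168}$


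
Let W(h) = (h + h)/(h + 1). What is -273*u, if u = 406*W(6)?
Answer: -190008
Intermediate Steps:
W(h) = 2*h/(1 + h) (W(h) = (2*h)/(1 + h) = 2*h/(1 + h))
u = 696 (u = 406*(2*6/(1 + 6)) = 406*(2*6/7) = 406*(2*6*(1/7)) = 406*(12/7) = 696)
-273*u = -273*696 = -190008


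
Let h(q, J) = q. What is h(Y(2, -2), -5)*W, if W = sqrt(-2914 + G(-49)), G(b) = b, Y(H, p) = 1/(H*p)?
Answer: -I*sqrt(2963)/4 ≈ -13.608*I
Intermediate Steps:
Y(H, p) = 1/(H*p)
W = I*sqrt(2963) (W = sqrt(-2914 - 49) = sqrt(-2963) = I*sqrt(2963) ≈ 54.433*I)
h(Y(2, -2), -5)*W = (1/(2*(-2)))*(I*sqrt(2963)) = ((1/2)*(-1/2))*(I*sqrt(2963)) = -I*sqrt(2963)/4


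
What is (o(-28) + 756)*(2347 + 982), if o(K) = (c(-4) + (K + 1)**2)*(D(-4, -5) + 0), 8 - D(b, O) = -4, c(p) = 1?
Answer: 31678764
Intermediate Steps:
D(b, O) = 12 (D(b, O) = 8 - 1*(-4) = 8 + 4 = 12)
o(K) = 12 + 12*(1 + K)**2 (o(K) = (1 + (K + 1)**2)*(12 + 0) = (1 + (1 + K)**2)*12 = 12 + 12*(1 + K)**2)
(o(-28) + 756)*(2347 + 982) = ((12 + 12*(1 - 28)**2) + 756)*(2347 + 982) = ((12 + 12*(-27)**2) + 756)*3329 = ((12 + 12*729) + 756)*3329 = ((12 + 8748) + 756)*3329 = (8760 + 756)*3329 = 9516*3329 = 31678764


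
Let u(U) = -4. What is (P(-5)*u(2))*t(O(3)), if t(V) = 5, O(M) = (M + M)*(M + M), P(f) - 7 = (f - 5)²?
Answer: -2140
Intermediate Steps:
P(f) = 7 + (-5 + f)² (P(f) = 7 + (f - 5)² = 7 + (-5 + f)²)
O(M) = 4*M² (O(M) = (2*M)*(2*M) = 4*M²)
(P(-5)*u(2))*t(O(3)) = ((7 + (-5 - 5)²)*(-4))*5 = ((7 + (-10)²)*(-4))*5 = ((7 + 100)*(-4))*5 = (107*(-4))*5 = -428*5 = -2140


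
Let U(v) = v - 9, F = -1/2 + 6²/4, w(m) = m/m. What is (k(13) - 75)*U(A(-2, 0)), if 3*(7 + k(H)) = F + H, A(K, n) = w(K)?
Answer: 1796/3 ≈ 598.67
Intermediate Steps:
w(m) = 1
A(K, n) = 1
F = 17/2 (F = -1*½ + 36*(¼) = -½ + 9 = 17/2 ≈ 8.5000)
U(v) = -9 + v
k(H) = -25/6 + H/3 (k(H) = -7 + (17/2 + H)/3 = -7 + (17/6 + H/3) = -25/6 + H/3)
(k(13) - 75)*U(A(-2, 0)) = ((-25/6 + (⅓)*13) - 75)*(-9 + 1) = ((-25/6 + 13/3) - 75)*(-8) = (⅙ - 75)*(-8) = -449/6*(-8) = 1796/3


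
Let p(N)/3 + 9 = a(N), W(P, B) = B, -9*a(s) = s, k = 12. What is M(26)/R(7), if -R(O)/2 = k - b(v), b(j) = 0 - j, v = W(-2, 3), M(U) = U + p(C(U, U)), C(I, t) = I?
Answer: 29/90 ≈ 0.32222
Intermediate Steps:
a(s) = -s/9
p(N) = -27 - N/3 (p(N) = -27 + 3*(-N/9) = -27 - N/3)
M(U) = -27 + 2*U/3 (M(U) = U + (-27 - U/3) = -27 + 2*U/3)
v = 3
b(j) = -j
R(O) = -30 (R(O) = -2*(12 - (-1)*3) = -2*(12 - 1*(-3)) = -2*(12 + 3) = -2*15 = -30)
M(26)/R(7) = (-27 + (⅔)*26)/(-30) = (-27 + 52/3)*(-1/30) = -29/3*(-1/30) = 29/90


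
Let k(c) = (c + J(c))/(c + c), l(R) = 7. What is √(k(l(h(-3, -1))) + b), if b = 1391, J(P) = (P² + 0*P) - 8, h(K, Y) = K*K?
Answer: √68327/7 ≈ 37.342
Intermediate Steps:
h(K, Y) = K²
J(P) = -8 + P² (J(P) = (P² + 0) - 8 = P² - 8 = -8 + P²)
k(c) = (-8 + c + c²)/(2*c) (k(c) = (c + (-8 + c²))/(c + c) = (-8 + c + c²)/((2*c)) = (-8 + c + c²)*(1/(2*c)) = (-8 + c + c²)/(2*c))
√(k(l(h(-3, -1))) + b) = √((½)*(-8 + 7 + 7²)/7 + 1391) = √((½)*(⅐)*(-8 + 7 + 49) + 1391) = √((½)*(⅐)*48 + 1391) = √(24/7 + 1391) = √(9761/7) = √68327/7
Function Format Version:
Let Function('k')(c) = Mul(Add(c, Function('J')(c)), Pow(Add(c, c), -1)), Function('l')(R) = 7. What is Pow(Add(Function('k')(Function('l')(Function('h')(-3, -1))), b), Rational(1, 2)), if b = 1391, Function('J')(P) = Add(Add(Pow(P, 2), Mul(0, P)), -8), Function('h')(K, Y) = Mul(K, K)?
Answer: Mul(Rational(1, 7), Pow(68327, Rational(1, 2))) ≈ 37.342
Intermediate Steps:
Function('h')(K, Y) = Pow(K, 2)
Function('J')(P) = Add(-8, Pow(P, 2)) (Function('J')(P) = Add(Add(Pow(P, 2), 0), -8) = Add(Pow(P, 2), -8) = Add(-8, Pow(P, 2)))
Function('k')(c) = Mul(Rational(1, 2), Pow(c, -1), Add(-8, c, Pow(c, 2))) (Function('k')(c) = Mul(Add(c, Add(-8, Pow(c, 2))), Pow(Add(c, c), -1)) = Mul(Add(-8, c, Pow(c, 2)), Pow(Mul(2, c), -1)) = Mul(Add(-8, c, Pow(c, 2)), Mul(Rational(1, 2), Pow(c, -1))) = Mul(Rational(1, 2), Pow(c, -1), Add(-8, c, Pow(c, 2))))
Pow(Add(Function('k')(Function('l')(Function('h')(-3, -1))), b), Rational(1, 2)) = Pow(Add(Mul(Rational(1, 2), Pow(7, -1), Add(-8, 7, Pow(7, 2))), 1391), Rational(1, 2)) = Pow(Add(Mul(Rational(1, 2), Rational(1, 7), Add(-8, 7, 49)), 1391), Rational(1, 2)) = Pow(Add(Mul(Rational(1, 2), Rational(1, 7), 48), 1391), Rational(1, 2)) = Pow(Add(Rational(24, 7), 1391), Rational(1, 2)) = Pow(Rational(9761, 7), Rational(1, 2)) = Mul(Rational(1, 7), Pow(68327, Rational(1, 2)))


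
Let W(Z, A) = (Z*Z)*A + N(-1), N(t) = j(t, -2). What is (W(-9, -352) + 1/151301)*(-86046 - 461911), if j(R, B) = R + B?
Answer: 2364077194707398/151301 ≈ 1.5625e+10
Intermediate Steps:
j(R, B) = B + R
N(t) = -2 + t
W(Z, A) = -3 + A*Z**2 (W(Z, A) = (Z*Z)*A + (-2 - 1) = Z**2*A - 3 = A*Z**2 - 3 = -3 + A*Z**2)
(W(-9, -352) + 1/151301)*(-86046 - 461911) = ((-3 - 352*(-9)**2) + 1/151301)*(-86046 - 461911) = ((-3 - 352*81) + 1/151301)*(-547957) = ((-3 - 28512) + 1/151301)*(-547957) = (-28515 + 1/151301)*(-547957) = -4314348014/151301*(-547957) = 2364077194707398/151301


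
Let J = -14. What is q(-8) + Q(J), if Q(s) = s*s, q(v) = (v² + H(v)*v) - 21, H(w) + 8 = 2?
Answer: 287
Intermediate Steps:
H(w) = -6 (H(w) = -8 + 2 = -6)
q(v) = -21 + v² - 6*v (q(v) = (v² - 6*v) - 21 = -21 + v² - 6*v)
Q(s) = s²
q(-8) + Q(J) = (-21 + (-8)² - 6*(-8)) + (-14)² = (-21 + 64 + 48) + 196 = 91 + 196 = 287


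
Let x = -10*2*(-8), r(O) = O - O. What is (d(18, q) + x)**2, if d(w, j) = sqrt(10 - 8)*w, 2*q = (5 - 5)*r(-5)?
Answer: 26248 + 5760*sqrt(2) ≈ 34394.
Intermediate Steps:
r(O) = 0
q = 0 (q = ((5 - 5)*0)/2 = (0*0)/2 = (1/2)*0 = 0)
x = 160 (x = -20*(-8) = 160)
d(w, j) = w*sqrt(2) (d(w, j) = sqrt(2)*w = w*sqrt(2))
(d(18, q) + x)**2 = (18*sqrt(2) + 160)**2 = (160 + 18*sqrt(2))**2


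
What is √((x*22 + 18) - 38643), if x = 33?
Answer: 3*I*√4211 ≈ 194.68*I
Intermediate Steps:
√((x*22 + 18) - 38643) = √((33*22 + 18) - 38643) = √((726 + 18) - 38643) = √(744 - 38643) = √(-37899) = 3*I*√4211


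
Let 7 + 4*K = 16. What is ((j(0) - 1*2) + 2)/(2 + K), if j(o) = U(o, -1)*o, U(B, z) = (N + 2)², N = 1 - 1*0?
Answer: 0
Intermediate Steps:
K = 9/4 (K = -7/4 + (¼)*16 = -7/4 + 4 = 9/4 ≈ 2.2500)
N = 1 (N = 1 + 0 = 1)
U(B, z) = 9 (U(B, z) = (1 + 2)² = 3² = 9)
j(o) = 9*o
((j(0) - 1*2) + 2)/(2 + K) = ((9*0 - 1*2) + 2)/(2 + 9/4) = ((0 - 2) + 2)/(17/4) = (-2 + 2)*(4/17) = 0*(4/17) = 0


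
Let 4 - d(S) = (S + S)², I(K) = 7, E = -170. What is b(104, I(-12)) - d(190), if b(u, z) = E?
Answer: 144226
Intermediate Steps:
d(S) = 4 - 4*S² (d(S) = 4 - (S + S)² = 4 - (2*S)² = 4 - 4*S²)
b(u, z) = -170
b(104, I(-12)) - d(190) = -170 - (4 - 4*190²) = -170 - (4 - 4*36100) = -170 - (4 - 144400) = -170 - 1*(-144396) = -170 + 144396 = 144226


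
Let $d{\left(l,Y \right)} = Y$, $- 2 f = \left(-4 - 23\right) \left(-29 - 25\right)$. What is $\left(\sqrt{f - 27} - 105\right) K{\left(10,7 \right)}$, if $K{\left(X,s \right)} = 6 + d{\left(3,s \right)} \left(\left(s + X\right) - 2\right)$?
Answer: $-11655 + 666 i \sqrt{21} \approx -11655.0 + 3052.0 i$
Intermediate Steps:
$f = -729$ ($f = - \frac{\left(-4 - 23\right) \left(-29 - 25\right)}{2} = - \frac{\left(-27\right) \left(-54\right)}{2} = \left(- \frac{1}{2}\right) 1458 = -729$)
$K{\left(X,s \right)} = 6 + s \left(-2 + X + s\right)$ ($K{\left(X,s \right)} = 6 + s \left(\left(s + X\right) - 2\right) = 6 + s \left(\left(X + s\right) - 2\right) = 6 + s \left(-2 + X + s\right)$)
$\left(\sqrt{f - 27} - 105\right) K{\left(10,7 \right)} = \left(\sqrt{-729 - 27} - 105\right) \left(6 + 7^{2} - 14 + 10 \cdot 7\right) = \left(\sqrt{-756} - 105\right) \left(6 + 49 - 14 + 70\right) = \left(6 i \sqrt{21} - 105\right) 111 = \left(-105 + 6 i \sqrt{21}\right) 111 = -11655 + 666 i \sqrt{21}$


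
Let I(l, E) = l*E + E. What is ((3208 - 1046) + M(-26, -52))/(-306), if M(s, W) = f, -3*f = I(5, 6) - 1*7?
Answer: -6457/918 ≈ -7.0338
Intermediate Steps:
I(l, E) = E + E*l (I(l, E) = E*l + E = E + E*l)
f = -29/3 (f = -(6*(1 + 5) - 1*7)/3 = -(6*6 - 7)/3 = -(36 - 7)/3 = -⅓*29 = -29/3 ≈ -9.6667)
M(s, W) = -29/3
((3208 - 1046) + M(-26, -52))/(-306) = ((3208 - 1046) - 29/3)/(-306) = (2162 - 29/3)*(-1/306) = (6457/3)*(-1/306) = -6457/918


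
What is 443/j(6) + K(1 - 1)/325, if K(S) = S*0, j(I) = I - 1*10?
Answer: -443/4 ≈ -110.75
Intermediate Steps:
j(I) = -10 + I (j(I) = I - 10 = -10 + I)
K(S) = 0
443/j(6) + K(1 - 1)/325 = 443/(-10 + 6) + 0/325 = 443/(-4) + 0*(1/325) = 443*(-¼) + 0 = -443/4 + 0 = -443/4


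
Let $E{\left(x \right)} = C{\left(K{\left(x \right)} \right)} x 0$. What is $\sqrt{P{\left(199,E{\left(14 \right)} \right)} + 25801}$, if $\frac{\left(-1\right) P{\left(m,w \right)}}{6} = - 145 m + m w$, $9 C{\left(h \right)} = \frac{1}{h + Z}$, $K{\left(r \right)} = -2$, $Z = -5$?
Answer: $\sqrt{198931} \approx 446.02$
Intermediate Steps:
$C{\left(h \right)} = \frac{1}{9 \left(-5 + h\right)}$ ($C{\left(h \right)} = \frac{1}{9 \left(h - 5\right)} = \frac{1}{9 \left(-5 + h\right)}$)
$E{\left(x \right)} = 0$ ($E{\left(x \right)} = \frac{1}{9 \left(-5 - 2\right)} x 0 = \frac{1}{9 \left(-7\right)} x 0 = \frac{1}{9} \left(- \frac{1}{7}\right) x 0 = - \frac{x}{63} \cdot 0 = 0$)
$P{\left(m,w \right)} = 870 m - 6 m w$ ($P{\left(m,w \right)} = - 6 \left(- 145 m + m w\right) = 870 m - 6 m w$)
$\sqrt{P{\left(199,E{\left(14 \right)} \right)} + 25801} = \sqrt{6 \cdot 199 \left(145 - 0\right) + 25801} = \sqrt{6 \cdot 199 \left(145 + 0\right) + 25801} = \sqrt{6 \cdot 199 \cdot 145 + 25801} = \sqrt{173130 + 25801} = \sqrt{198931}$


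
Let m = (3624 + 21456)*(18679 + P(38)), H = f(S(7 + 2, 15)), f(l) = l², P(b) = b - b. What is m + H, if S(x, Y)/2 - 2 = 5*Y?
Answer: 468493036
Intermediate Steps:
S(x, Y) = 4 + 10*Y (S(x, Y) = 4 + 2*(5*Y) = 4 + 10*Y)
P(b) = 0
H = 23716 (H = (4 + 10*15)² = (4 + 150)² = 154² = 23716)
m = 468469320 (m = (3624 + 21456)*(18679 + 0) = 25080*18679 = 468469320)
m + H = 468469320 + 23716 = 468493036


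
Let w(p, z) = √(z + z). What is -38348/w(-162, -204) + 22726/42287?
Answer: 22726/42287 + 9587*I*√102/51 ≈ 0.53742 + 1898.5*I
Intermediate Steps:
w(p, z) = √2*√z (w(p, z) = √(2*z) = √2*√z)
-38348/w(-162, -204) + 22726/42287 = -38348*(-I*√102/204) + 22726/42287 = -(-9587)*I*√102/51 + 22726/42287 = 9587*I*√102/51 + 22726/42287 = 22726/42287 + 9587*I*√102/51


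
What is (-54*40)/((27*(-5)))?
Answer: 16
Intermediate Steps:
(-54*40)/((27*(-5))) = -2160/(-135) = -2160*(-1/135) = 16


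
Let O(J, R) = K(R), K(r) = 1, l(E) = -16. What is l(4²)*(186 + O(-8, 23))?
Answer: -2992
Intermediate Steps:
O(J, R) = 1
l(4²)*(186 + O(-8, 23)) = -16*(186 + 1) = -16*187 = -2992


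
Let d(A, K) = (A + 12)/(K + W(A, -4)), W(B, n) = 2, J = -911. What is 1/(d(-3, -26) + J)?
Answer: -8/7291 ≈ -0.0010972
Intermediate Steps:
d(A, K) = (12 + A)/(2 + K) (d(A, K) = (A + 12)/(K + 2) = (12 + A)/(2 + K))
1/(d(-3, -26) + J) = 1/((12 - 3)/(2 - 26) - 911) = 1/(9/(-24) - 911) = 1/(-1/24*9 - 911) = 1/(-3/8 - 911) = 1/(-7291/8) = -8/7291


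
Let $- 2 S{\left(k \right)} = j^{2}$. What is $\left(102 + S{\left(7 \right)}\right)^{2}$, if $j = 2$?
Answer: $10000$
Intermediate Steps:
$S{\left(k \right)} = -2$ ($S{\left(k \right)} = - \frac{2^{2}}{2} = \left(- \frac{1}{2}\right) 4 = -2$)
$\left(102 + S{\left(7 \right)}\right)^{2} = \left(102 - 2\right)^{2} = 100^{2} = 10000$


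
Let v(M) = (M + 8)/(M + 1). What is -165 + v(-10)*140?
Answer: -1205/9 ≈ -133.89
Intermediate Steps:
v(M) = (8 + M)/(1 + M)
-165 + v(-10)*140 = -165 + ((8 - 10)/(1 - 10))*140 = -165 + (-2/(-9))*140 = -165 - 1/9*(-2)*140 = -165 + (2/9)*140 = -165 + 280/9 = -1205/9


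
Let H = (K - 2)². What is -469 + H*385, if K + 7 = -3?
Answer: 54971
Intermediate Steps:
K = -10 (K = -7 - 3 = -10)
H = 144 (H = (-10 - 2)² = (-12)² = 144)
-469 + H*385 = -469 + 144*385 = -469 + 55440 = 54971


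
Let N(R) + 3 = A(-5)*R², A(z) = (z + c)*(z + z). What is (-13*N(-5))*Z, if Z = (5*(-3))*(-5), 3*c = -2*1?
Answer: -1378325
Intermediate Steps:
c = -⅔ (c = (-2*1)/3 = (⅓)*(-2) = -⅔ ≈ -0.66667)
Z = 75 (Z = -15*(-5) = 75)
A(z) = 2*z*(-⅔ + z) (A(z) = (z - ⅔)*(z + z) = (-⅔ + z)*(2*z) = 2*z*(-⅔ + z))
N(R) = -3 + 170*R²/3 (N(R) = -3 + ((⅔)*(-5)*(-2 + 3*(-5)))*R² = -3 + ((⅔)*(-5)*(-2 - 15))*R² = -3 + ((⅔)*(-5)*(-17))*R² = -3 + 170*R²/3)
(-13*N(-5))*Z = -13*(-3 + (170/3)*(-5)²)*75 = -13*(-3 + (170/3)*25)*75 = -13*(-3 + 4250/3)*75 = -13*4241/3*75 = -55133/3*75 = -1378325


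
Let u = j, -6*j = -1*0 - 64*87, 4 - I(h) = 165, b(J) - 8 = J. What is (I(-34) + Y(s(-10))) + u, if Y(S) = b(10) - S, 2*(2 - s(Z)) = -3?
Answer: 1563/2 ≈ 781.50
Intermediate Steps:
s(Z) = 7/2 (s(Z) = 2 - ½*(-3) = 2 + 3/2 = 7/2)
b(J) = 8 + J
I(h) = -161 (I(h) = 4 - 1*165 = 4 - 165 = -161)
Y(S) = 18 - S (Y(S) = (8 + 10) - S = 18 - S)
j = 928 (j = -(-1*0 - 64*87)/6 = -(0 - 5568)/6 = -⅙*(-5568) = 928)
u = 928
(I(-34) + Y(s(-10))) + u = (-161 + (18 - 1*7/2)) + 928 = (-161 + (18 - 7/2)) + 928 = (-161 + 29/2) + 928 = -293/2 + 928 = 1563/2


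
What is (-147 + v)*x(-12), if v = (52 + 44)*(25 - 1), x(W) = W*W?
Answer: 310608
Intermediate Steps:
x(W) = W²
v = 2304 (v = 96*24 = 2304)
(-147 + v)*x(-12) = (-147 + 2304)*(-12)² = 2157*144 = 310608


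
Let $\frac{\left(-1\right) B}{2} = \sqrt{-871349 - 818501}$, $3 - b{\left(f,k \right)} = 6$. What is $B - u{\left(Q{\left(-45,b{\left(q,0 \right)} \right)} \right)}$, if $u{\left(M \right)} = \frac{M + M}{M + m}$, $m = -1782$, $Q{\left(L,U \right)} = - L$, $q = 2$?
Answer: $\frac{10}{193} - 10 i \sqrt{67594} \approx 0.051813 - 2599.9 i$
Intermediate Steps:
$b{\left(f,k \right)} = -3$ ($b{\left(f,k \right)} = 3 - 6 = -3$)
$u{\left(M \right)} = \frac{2 M}{-1782 + M}$ ($u{\left(M \right)} = \frac{M + M}{M - 1782} = \frac{2 M}{-1782 + M}$)
$B = - 10 i \sqrt{67594}$ ($B = - 2 \sqrt{-871349 - 818501} = - 2 \sqrt{-1689850} = - 2 \cdot 5 i \sqrt{67594} = - 10 i \sqrt{67594} \approx - 2599.9 i$)
$B - u{\left(Q{\left(-45,b{\left(q,0 \right)} \right)} \right)} = - 10 i \sqrt{67594} - \frac{2 \left(\left(-1\right) \left(-45\right)\right)}{-1782 - -45} = - 10 i \sqrt{67594} - 2 \cdot 45 \frac{1}{-1782 + 45} = - 10 i \sqrt{67594} - 2 \cdot 45 \frac{1}{-1737} = - 10 i \sqrt{67594} - 2 \cdot 45 \left(- \frac{1}{1737}\right) = - 10 i \sqrt{67594} - - \frac{10}{193} = - 10 i \sqrt{67594} + \frac{10}{193} = \frac{10}{193} - 10 i \sqrt{67594}$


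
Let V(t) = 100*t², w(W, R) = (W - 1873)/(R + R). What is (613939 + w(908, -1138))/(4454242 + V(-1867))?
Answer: 1397326129/803480671192 ≈ 0.0017391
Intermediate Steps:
w(W, R) = (-1873 + W)/(2*R) (w(W, R) = (-1873 + W)/((2*R)) = (-1873 + W)*(1/(2*R)) = (-1873 + W)/(2*R))
(613939 + w(908, -1138))/(4454242 + V(-1867)) = (613939 + (½)*(-1873 + 908)/(-1138))/(4454242 + 100*(-1867)²) = (613939 + (½)*(-1/1138)*(-965))/(4454242 + 100*3485689) = (613939 + 965/2276)/(4454242 + 348568900) = (1397326129/2276)/353023142 = (1397326129/2276)*(1/353023142) = 1397326129/803480671192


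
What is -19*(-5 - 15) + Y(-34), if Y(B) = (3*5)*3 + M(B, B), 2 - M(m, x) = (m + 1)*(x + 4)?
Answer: -563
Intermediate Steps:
M(m, x) = 2 - (1 + m)*(4 + x) (M(m, x) = 2 - (m + 1)*(x + 4) = 2 - (1 + m)*(4 + x))
Y(B) = 43 - B² - 5*B (Y(B) = (3*5)*3 + (-2 - B - 4*B - B*B) = 15*3 + (-2 - B - 4*B - B²) = 45 + (-2 - B² - 5*B) = 43 - B² - 5*B)
-19*(-5 - 15) + Y(-34) = -19*(-5 - 15) + (43 - 1*(-34)² - 5*(-34)) = -19*(-20) + (43 - 1*1156 + 170) = 380 + (43 - 1156 + 170) = 380 - 943 = -563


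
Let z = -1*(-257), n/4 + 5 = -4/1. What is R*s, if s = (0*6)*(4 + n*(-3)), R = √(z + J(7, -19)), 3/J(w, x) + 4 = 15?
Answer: 0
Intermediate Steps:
n = -36 (n = -20 + 4*(-4/1) = -20 + 4*(-4*1) = -20 + 4*(-4) = -20 - 16 = -36)
J(w, x) = 3/11 (J(w, x) = 3/(-4 + 15) = 3/11)
z = 257
R = √31130/11 (R = √(257 + 3/11) = √(2830/11) = √31130/11 ≈ 16.040)
s = 0 (s = (0*6)*(4 - 36*(-3)) = 0*(4 + 108) = 0*112 = 0)
R*s = (√31130/11)*0 = 0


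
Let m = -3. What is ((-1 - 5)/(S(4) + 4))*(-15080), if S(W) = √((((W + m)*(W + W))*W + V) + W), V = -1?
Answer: -361920/19 + 90480*√35/19 ≈ 9124.6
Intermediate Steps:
S(W) = √(-1 + W + 2*W²*(-3 + W)) (S(W) = √((((W - 3)*(W + W))*W - 1) + W) = √((((-3 + W)*(2*W))*W - 1) + W) = √(((2*W*(-3 + W))*W - 1) + W) = √((2*W²*(-3 + W) - 1) + W) = √((-1 + 2*W²*(-3 + W)) + W) = √(-1 + W + 2*W²*(-3 + W)))
((-1 - 5)/(S(4) + 4))*(-15080) = ((-1 - 5)/(√(-1 + 4 - 6*4² + 2*4³) + 4))*(-15080) = -6/(√(-1 + 4 - 6*16 + 2*64) + 4)*(-15080) = -6/(√(-1 + 4 - 96 + 128) + 4)*(-15080) = -6/(√35 + 4)*(-15080) = -6/(4 + √35)*(-15080) = 90480/(4 + √35)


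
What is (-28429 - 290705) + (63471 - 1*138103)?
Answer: -393766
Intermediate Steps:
(-28429 - 290705) + (63471 - 1*138103) = -319134 + (63471 - 138103) = -319134 - 74632 = -393766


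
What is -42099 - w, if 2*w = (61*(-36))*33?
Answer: -5865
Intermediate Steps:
w = -36234 (w = ((61*(-36))*33)/2 = (-2196*33)/2 = (½)*(-72468) = -36234)
-42099 - w = -42099 - 1*(-36234) = -42099 + 36234 = -5865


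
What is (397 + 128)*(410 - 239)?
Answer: 89775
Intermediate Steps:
(397 + 128)*(410 - 239) = 525*171 = 89775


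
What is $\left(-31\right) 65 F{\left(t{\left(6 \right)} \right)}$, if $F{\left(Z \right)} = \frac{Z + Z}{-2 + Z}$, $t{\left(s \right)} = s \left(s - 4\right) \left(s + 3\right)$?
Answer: $- \frac{217620}{53} \approx -4106.0$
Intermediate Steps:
$t{\left(s \right)} = s \left(-4 + s\right) \left(3 + s\right)$
$F{\left(Z \right)} = \frac{2 Z}{-2 + Z}$
$\left(-31\right) 65 F{\left(t{\left(6 \right)} \right)} = \left(-31\right) 65 \frac{2 \cdot 6 \left(-12 + 6^{2} - 6\right)}{-2 + 6 \left(-12 + 6^{2} - 6\right)} = - 2015 \frac{2 \cdot 6 \left(-12 + 36 - 6\right)}{-2 + 6 \left(-12 + 36 - 6\right)} = - 2015 \frac{2 \cdot 6 \cdot 18}{-2 + 6 \cdot 18} = - 2015 \cdot 2 \cdot 108 \frac{1}{-2 + 108} = - 2015 \cdot 2 \cdot 108 \cdot \frac{1}{106} = \left(-2015\right) \frac{108}{53} = - \frac{217620}{53}$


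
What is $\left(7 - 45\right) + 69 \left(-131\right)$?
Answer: $-9077$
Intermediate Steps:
$\left(7 - 45\right) + 69 \left(-131\right) = \left(7 - 45\right) - 9039 = -38 - 9039 = -9077$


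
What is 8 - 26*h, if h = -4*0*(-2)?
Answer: 8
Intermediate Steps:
h = 0 (h = 0*(-2) = 0)
8 - 26*h = 8 - 26*0 = 8 + 0 = 8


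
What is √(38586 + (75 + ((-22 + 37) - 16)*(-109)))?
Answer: √38770 ≈ 196.90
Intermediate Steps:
√(38586 + (75 + ((-22 + 37) - 16)*(-109))) = √(38586 + (75 + (15 - 16)*(-109))) = √(38586 + (75 - 1*(-109))) = √(38586 + (75 + 109)) = √(38586 + 184) = √38770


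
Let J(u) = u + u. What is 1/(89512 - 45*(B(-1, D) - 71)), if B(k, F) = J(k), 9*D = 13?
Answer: 1/92797 ≈ 1.0776e-5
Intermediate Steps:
D = 13/9 (D = (⅑)*13 = 13/9 ≈ 1.4444)
J(u) = 2*u
B(k, F) = 2*k
1/(89512 - 45*(B(-1, D) - 71)) = 1/(89512 - 45*(2*(-1) - 71)) = 1/(89512 - 45*(-2 - 71)) = 1/(89512 - 45*(-73)) = 1/(89512 + 3285) = 1/92797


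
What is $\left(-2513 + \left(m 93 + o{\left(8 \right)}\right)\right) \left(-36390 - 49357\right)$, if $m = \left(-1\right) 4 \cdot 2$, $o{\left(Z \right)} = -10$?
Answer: $280135449$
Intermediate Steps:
$m = -8$ ($m = \left(-4\right) 2 = -8$)
$\left(-2513 + \left(m 93 + o{\left(8 \right)}\right)\right) \left(-36390 - 49357\right) = \left(-2513 - 754\right) \left(-36390 - 49357\right) = \left(-2513 - 754\right) \left(-85747\right) = \left(-3267\right) \left(-85747\right) = 280135449$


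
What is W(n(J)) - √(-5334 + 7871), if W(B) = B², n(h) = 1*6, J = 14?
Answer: 36 - √2537 ≈ -14.369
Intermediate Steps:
n(h) = 6
W(n(J)) - √(-5334 + 7871) = 6² - √(-5334 + 7871) = 36 - √2537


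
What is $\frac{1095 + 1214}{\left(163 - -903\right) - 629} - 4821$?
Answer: $- \frac{2104468}{437} \approx -4815.7$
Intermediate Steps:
$\frac{1095 + 1214}{\left(163 - -903\right) - 629} - 4821 = \frac{2309}{\left(163 + 903\right) - 629} - 4821 = \frac{2309}{1066 - 629} - 4821 = \frac{2309}{437} - 4821 = - \frac{2104468}{437}$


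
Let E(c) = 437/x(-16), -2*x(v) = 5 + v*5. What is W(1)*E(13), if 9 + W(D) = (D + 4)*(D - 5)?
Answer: -25346/75 ≈ -337.95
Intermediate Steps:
W(D) = -9 + (-5 + D)*(4 + D) (W(D) = -9 + (D + 4)*(D - 5) = -9 + (4 + D)*(-5 + D) = -9 + (-5 + D)*(4 + D))
x(v) = -5/2 - 5*v/2 (x(v) = -(5 + v*5)/2 = -(5 + 5*v)/2 = -5/2 - 5*v/2)
E(c) = 874/75 (E(c) = 437/(-5/2 - 5/2*(-16)) = 437/(-5/2 + 40) = 437/(75/2) = 437*(2/75) = 874/75)
W(1)*E(13) = (-29 + 1**2 - 1*1)*(874/75) = (-29 + 1 - 1)*(874/75) = -29*874/75 = -25346/75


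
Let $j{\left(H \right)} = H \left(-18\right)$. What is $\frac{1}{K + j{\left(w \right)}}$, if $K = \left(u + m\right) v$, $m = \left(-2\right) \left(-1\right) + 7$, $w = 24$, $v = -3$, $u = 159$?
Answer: $- \frac{1}{936} \approx -0.0010684$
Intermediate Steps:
$m = 9$ ($m = 2 + 7 = 9$)
$j{\left(H \right)} = - 18 H$
$K = -504$ ($K = \left(159 + 9\right) \left(-3\right) = 168 \left(-3\right) = -504$)
$\frac{1}{K + j{\left(w \right)}} = \frac{1}{-504 - 432} = \frac{1}{-936} = - \frac{1}{936}$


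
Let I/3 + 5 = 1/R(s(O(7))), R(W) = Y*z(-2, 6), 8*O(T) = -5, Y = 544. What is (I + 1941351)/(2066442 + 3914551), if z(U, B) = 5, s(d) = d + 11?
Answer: 5280433923/16268300960 ≈ 0.32458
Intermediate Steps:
O(T) = -5/8 (O(T) = (1/8)*(-5) = -5/8)
s(d) = 11 + d
R(W) = 2720 (R(W) = 544*5 = 2720)
I = -40797/2720 (I = -15 + 3/2720 = -40797/2720 ≈ -14.999)
(I + 1941351)/(2066442 + 3914551) = (-40797/2720 + 1941351)/(2066442 + 3914551) = (5280433923/2720)/5980993 = (5280433923/2720)*(1/5980993) = 5280433923/16268300960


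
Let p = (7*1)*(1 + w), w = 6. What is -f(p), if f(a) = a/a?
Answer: -1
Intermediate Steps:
p = 49 (p = (7*1)*(1 + 6) = 7*7 = 49)
f(a) = 1
-f(p) = -1*1 = -1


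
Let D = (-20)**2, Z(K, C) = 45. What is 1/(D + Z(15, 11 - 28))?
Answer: 1/445 ≈ 0.0022472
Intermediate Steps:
D = 400
1/(D + Z(15, 11 - 28)) = 1/(400 + 45) = 1/445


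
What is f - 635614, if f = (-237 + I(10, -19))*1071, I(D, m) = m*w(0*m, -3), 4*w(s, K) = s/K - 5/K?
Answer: -3591679/4 ≈ -8.9792e+5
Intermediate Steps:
w(s, K) = -5/(4*K) + s/(4*K) (w(s, K) = (s/K - 5/K)/4 = (-5/K + s/K)/4 = -5/(4*K) + s/(4*K))
I(D, m) = 5*m/12 (I(D, m) = m*((1/4)*(-5 + 0*m)/(-3)) = m*((1/4)*(-1/3)*(-5 + 0)) = m*((1/4)*(-1/3)*(-5)) = m*(5/12) = 5*m/12)
f = -1049223/4 (f = (-237 + (5/12)*(-19))*1071 = (-237 - 95/12)*1071 = -2939/12*1071 = -1049223/4 ≈ -2.6231e+5)
f - 635614 = -1049223/4 - 635614 = -3591679/4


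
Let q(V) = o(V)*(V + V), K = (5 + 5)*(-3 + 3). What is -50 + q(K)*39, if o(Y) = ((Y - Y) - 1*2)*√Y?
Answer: -50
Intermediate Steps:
o(Y) = -2*√Y (o(Y) = (0 - 2)*√Y = -2*√Y)
K = 0 (K = 10*0 = 0)
q(V) = -4*V^(3/2) (q(V) = (-2*√V)*(V + V) = (-2*√V)*(2*V) = -4*V^(3/2))
-50 + q(K)*39 = -50 - 4*0^(3/2)*39 = -50 - 4*0*39 = -50 + 0*39 = -50 + 0 = -50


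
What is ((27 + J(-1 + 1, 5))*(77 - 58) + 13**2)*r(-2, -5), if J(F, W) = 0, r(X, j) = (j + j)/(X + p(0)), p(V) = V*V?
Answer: 3410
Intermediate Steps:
p(V) = V**2
r(X, j) = 2*j/X (r(X, j) = (j + j)/(X + 0**2) = (2*j)/(X + 0) = (2*j)/X = 2*j/X)
((27 + J(-1 + 1, 5))*(77 - 58) + 13**2)*r(-2, -5) = ((27 + 0)*(77 - 58) + 13**2)*(2*(-5)/(-2)) = (27*19 + 169)*(2*(-5)*(-1/2)) = (513 + 169)*5 = 682*5 = 3410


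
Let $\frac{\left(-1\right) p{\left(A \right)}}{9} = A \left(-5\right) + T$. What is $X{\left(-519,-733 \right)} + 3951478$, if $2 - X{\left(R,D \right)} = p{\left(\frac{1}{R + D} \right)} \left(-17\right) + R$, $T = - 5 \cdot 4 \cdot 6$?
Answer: $\frac{4970888703}{1252} \approx 3.9704 \cdot 10^{6}$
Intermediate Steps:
$T = -120$ ($T = \left(-5\right) 24 = -120$)
$p{\left(A \right)} = 1080 + 45 A$ ($p{\left(A \right)} = - 9 \left(A \left(-5\right) - 120\right) = - 9 \left(- 5 A - 120\right) = - 9 \left(-120 - 5 A\right) = 1080 + 45 A$)
$X{\left(R,D \right)} = 18362 - R + \frac{765}{D + R}$ ($X{\left(R,D \right)} = 2 - \left(\left(1080 + \frac{45}{R + D}\right) \left(-17\right) + R\right) = 2 - \left(\left(1080 + \frac{45}{D + R}\right) \left(-17\right) + R\right) = 2 - \left(\left(-18360 - \frac{765}{D + R}\right) + R\right) = 2 - \left(-18360 + R - \frac{765}{D + R}\right) = 2 + \left(18360 - R + \frac{765}{D + R}\right) = 18362 - R + \frac{765}{D + R}$)
$X{\left(-519,-733 \right)} + 3951478 = \frac{765 + \left(18362 - -519\right) \left(-733 - 519\right)}{-733 - 519} + 3951478 = \frac{765 + \left(18362 + 519\right) \left(-1252\right)}{-1252} + 3951478 = - \frac{765 + 18881 \left(-1252\right)}{1252} + 3951478 = - \frac{765 - 23639012}{1252} + 3951478 = \left(- \frac{1}{1252}\right) \left(-23638247\right) + 3951478 = \frac{23638247}{1252} + 3951478 = \frac{4970888703}{1252}$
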